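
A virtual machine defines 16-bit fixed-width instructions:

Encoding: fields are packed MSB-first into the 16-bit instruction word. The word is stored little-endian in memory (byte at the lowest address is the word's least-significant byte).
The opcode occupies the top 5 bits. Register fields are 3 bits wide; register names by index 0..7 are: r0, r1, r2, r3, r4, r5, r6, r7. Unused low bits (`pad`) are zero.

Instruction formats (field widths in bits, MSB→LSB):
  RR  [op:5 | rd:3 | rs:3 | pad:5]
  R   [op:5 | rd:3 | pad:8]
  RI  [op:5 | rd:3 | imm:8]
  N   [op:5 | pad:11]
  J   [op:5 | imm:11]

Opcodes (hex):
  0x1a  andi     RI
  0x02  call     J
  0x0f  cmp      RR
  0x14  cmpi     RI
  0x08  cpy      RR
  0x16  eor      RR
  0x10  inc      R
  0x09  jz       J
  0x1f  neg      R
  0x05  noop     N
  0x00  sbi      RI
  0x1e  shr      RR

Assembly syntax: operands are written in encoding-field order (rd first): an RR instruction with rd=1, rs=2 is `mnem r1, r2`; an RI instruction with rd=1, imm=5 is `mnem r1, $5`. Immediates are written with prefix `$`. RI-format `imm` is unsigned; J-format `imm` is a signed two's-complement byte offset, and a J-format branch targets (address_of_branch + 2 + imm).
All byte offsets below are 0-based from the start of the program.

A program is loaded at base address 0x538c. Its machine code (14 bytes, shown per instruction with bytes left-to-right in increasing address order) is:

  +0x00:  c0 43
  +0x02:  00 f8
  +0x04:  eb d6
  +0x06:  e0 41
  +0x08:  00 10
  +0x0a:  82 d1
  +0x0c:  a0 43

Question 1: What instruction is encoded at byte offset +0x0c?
off 0x0c: read a0 43 as little → 0x43a0
  op=0x43a0>>11=0x8 ⇒ cpy (RR)
  rd: (w>>8)&0x7=0x3 → r3
  rs: (w>>5)&0x7=0x5 → r5

cpy r3, r5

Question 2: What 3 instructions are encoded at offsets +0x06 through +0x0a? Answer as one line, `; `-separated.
cpy r1, r7; call $0; andi r1, $130

off 0x06: read e0 41 as little → 0x41e0
  top 5b → 0x8 → cpy [RR]
  [10:8] rd=1 = r1
  [7:5] rs=7 = r7
off 0x08: read 00 10 as little → 0x1000
  top 5b → 0x2 → call [J]
  [10:0] imm=0 = $0
off 0x0a: read 82 d1 as little → 0xd182
  top 5b → 0x1a → andi [RI]
  [10:8] rd=1 = r1
  [7:0] imm=130 = $130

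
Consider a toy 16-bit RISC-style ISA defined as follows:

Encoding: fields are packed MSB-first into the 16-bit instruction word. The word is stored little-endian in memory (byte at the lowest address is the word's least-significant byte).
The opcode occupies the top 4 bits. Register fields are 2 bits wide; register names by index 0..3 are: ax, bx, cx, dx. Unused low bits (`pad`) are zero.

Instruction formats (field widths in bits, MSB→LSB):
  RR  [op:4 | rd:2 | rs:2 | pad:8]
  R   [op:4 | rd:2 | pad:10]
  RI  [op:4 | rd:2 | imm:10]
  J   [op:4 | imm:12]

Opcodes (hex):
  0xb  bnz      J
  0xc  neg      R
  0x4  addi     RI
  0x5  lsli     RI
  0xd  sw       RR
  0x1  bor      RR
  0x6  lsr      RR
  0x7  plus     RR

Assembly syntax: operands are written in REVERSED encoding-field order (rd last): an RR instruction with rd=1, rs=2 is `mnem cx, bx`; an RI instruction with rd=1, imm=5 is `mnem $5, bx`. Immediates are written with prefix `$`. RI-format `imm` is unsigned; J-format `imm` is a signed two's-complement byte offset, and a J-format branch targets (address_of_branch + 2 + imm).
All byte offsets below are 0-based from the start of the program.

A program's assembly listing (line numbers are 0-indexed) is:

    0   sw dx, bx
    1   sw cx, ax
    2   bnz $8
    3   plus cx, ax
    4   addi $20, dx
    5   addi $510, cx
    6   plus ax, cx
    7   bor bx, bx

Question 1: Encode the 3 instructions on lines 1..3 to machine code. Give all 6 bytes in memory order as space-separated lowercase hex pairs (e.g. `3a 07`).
00 d2 08 b0 00 72

1. sw fields op=0xd:4|rd=0:2|rs=2:2|pad=0:8 → word d200h → 00 d2
2. bnz fields op=0xb:4|imm=8:12 → word b008h → 08 b0
3. plus fields op=0x7:4|rd=0:2|rs=2:2|pad=0:8 → word 7200h → 00 72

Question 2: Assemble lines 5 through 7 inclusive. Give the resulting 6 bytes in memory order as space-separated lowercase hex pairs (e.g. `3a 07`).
fe 49 00 78 00 15

5. addi fields op=0x4:4|rd=2:2|imm=510:10 → word 49feh → fe 49
6. plus fields op=0x7:4|rd=2:2|rs=0:2|pad=0:8 → word 7800h → 00 78
7. bor fields op=0x1:4|rd=1:2|rs=1:2|pad=0:8 → word 1500h → 00 15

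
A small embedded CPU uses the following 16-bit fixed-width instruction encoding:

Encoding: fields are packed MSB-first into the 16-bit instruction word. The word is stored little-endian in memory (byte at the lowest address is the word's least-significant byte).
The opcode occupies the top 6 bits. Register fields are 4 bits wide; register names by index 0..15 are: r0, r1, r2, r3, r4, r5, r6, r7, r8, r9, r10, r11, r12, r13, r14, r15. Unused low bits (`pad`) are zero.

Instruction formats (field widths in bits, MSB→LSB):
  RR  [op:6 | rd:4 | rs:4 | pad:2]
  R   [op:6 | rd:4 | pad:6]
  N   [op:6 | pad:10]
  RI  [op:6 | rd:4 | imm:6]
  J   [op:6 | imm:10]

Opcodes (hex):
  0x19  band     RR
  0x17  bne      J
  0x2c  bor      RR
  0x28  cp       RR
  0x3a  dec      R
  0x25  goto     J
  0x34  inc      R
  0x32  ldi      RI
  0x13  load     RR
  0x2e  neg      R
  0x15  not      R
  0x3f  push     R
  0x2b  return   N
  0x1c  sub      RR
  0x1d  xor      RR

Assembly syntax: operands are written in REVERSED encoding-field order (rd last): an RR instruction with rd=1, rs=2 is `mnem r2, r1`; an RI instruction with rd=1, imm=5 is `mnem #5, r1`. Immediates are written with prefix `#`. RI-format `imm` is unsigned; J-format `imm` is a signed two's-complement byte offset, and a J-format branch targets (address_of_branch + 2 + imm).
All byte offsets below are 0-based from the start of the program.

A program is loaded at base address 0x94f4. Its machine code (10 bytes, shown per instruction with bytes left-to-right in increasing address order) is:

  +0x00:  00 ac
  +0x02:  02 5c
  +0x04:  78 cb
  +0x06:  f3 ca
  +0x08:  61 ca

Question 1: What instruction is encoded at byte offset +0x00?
+0x00: 00 ac ⇒ word 0xac00 (little)
  op=0xac00>>10=0x2b ⇒ return (N)

return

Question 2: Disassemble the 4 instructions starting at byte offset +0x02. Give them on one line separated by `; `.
+0x02: 02 5c ⇒ word 0x5c02 (little)
  op=0x5c02>>10=0x17 ⇒ bne (J)
  [9:0] imm=2 = #2
+0x04: 78 cb ⇒ word 0xcb78 (little)
  op=0xcb78>>10=0x32 ⇒ ldi (RI)
  [9:6] rd=13 = r13
  [5:0] imm=56 = #56
+0x06: f3 ca ⇒ word 0xcaf3 (little)
  op=0xcaf3>>10=0x32 ⇒ ldi (RI)
  [9:6] rd=11 = r11
  [5:0] imm=51 = #51
+0x08: 61 ca ⇒ word 0xca61 (little)
  op=0xca61>>10=0x32 ⇒ ldi (RI)
  [9:6] rd=9 = r9
  [5:0] imm=33 = #33

bne #2; ldi #56, r13; ldi #51, r11; ldi #33, r9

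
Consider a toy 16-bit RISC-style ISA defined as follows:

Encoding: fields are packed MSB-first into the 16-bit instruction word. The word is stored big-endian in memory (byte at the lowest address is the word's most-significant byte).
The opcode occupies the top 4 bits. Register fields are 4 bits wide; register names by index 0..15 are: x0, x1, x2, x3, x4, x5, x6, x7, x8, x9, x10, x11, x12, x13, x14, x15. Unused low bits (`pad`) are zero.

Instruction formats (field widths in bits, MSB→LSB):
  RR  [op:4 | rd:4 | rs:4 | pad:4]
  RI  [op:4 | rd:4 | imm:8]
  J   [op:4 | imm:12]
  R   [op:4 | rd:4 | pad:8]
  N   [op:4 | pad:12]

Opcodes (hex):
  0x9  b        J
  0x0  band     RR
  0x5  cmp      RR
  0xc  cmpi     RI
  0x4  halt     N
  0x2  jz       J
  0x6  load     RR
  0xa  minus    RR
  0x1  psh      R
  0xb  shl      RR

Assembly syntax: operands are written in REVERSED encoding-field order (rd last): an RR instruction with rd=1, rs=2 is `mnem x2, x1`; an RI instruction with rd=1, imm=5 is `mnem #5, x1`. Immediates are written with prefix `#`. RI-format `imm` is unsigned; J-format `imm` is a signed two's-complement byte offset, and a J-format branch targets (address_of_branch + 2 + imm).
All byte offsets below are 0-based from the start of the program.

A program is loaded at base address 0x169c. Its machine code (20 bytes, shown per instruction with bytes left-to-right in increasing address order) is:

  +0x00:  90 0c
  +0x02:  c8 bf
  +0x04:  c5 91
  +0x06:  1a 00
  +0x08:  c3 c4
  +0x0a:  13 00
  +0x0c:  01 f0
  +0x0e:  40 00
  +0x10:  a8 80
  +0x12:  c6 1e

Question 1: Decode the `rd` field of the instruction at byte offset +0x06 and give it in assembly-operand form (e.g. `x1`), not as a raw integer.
x10

+0x06: 1a 00 ⇒ word 0x1a00 (big)
  opcode bits[15:12]=0x1: psh/R
  [11:8] rd=10 = x10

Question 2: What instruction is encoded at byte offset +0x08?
@+08  big-endian(c3 c4) = 0xc3c4
  top 4b → 0xc → cmpi [RI]
  [11:8] rd=3 = x3
  [7:0] imm=196 = #196

cmpi #196, x3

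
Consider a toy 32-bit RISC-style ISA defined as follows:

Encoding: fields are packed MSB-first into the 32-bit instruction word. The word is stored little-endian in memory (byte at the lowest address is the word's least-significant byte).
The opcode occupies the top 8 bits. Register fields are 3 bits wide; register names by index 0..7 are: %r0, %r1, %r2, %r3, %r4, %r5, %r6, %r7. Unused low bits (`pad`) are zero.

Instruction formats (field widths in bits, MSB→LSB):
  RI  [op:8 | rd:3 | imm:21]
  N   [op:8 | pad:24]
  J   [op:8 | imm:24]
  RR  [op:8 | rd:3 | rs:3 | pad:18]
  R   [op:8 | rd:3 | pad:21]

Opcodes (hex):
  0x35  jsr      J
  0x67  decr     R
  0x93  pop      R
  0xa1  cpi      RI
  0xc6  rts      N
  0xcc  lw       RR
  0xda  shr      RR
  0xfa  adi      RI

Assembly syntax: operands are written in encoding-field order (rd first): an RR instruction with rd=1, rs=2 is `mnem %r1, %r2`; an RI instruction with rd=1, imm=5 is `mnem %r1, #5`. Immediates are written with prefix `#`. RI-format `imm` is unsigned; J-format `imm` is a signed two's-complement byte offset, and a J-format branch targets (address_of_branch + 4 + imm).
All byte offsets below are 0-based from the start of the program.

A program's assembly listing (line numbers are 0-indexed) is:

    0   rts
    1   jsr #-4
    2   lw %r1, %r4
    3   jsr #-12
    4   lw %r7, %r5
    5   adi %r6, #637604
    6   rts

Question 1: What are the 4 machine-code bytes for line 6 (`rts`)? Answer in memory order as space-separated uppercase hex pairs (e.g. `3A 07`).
00 00 00 C6

6. rts fields op=0xc6:8|pad=0:24 → word c6000000h → 00 00 00 c6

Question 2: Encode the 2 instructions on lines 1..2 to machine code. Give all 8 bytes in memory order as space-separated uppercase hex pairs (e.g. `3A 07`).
FC FF FF 35 00 00 30 CC

L1: jsr op=0x35:8|imm=-4:24 ⇒ 0x35fffffc ⇒ little fc ff ff 35
L2: lw op=0xcc:8|rd=1:3|rs=4:3|pad=0:18 ⇒ 0xcc300000 ⇒ little 00 00 30 cc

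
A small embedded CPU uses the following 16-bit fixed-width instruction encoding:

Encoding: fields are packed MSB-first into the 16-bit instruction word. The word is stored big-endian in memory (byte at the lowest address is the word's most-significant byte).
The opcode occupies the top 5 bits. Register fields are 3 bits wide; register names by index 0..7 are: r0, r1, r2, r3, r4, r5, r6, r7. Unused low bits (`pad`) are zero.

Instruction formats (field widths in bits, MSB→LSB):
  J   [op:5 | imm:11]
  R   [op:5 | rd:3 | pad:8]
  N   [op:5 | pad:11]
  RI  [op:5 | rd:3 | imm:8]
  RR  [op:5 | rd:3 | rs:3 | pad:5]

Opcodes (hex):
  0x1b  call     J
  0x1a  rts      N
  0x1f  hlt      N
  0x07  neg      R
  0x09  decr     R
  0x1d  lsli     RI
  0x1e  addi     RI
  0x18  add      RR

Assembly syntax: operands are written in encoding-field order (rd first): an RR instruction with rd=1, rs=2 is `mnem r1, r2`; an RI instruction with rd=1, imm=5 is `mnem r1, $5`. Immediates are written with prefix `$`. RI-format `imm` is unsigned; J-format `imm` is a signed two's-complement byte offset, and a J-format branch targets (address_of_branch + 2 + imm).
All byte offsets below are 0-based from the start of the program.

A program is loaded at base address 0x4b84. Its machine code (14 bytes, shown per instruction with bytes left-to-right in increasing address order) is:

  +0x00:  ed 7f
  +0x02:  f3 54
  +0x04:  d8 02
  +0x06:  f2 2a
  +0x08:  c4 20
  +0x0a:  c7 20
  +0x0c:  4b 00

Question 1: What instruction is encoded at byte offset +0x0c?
decr r3

[0c] 4b 00 → 0x4b00
  opcode bits[15:11]=0x9: decr/R
  [10:8] rd=3 = r3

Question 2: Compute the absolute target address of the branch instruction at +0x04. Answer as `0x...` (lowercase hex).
[04] d8 02 → 0xd802
  op=0xd802>>11=0x1b ⇒ call (J)
  [10:0] imm=2 = $2
  target = base 0x4b84 + off 0x04 + 2 + imm 2 = 0x4b8c

0x4b8c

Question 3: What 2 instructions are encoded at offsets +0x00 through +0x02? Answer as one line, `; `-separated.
off 0x00: read ed 7f as big → 0xed7f
  op=0xed7f>>11=0x1d ⇒ lsli (RI)
  rd: (w>>8)&0x7=0x5 → r5
  imm: (w>>0)&0xff=0x7f → $127
off 0x02: read f3 54 as big → 0xf354
  op=0xf354>>11=0x1e ⇒ addi (RI)
  rd: (w>>8)&0x7=0x3 → r3
  imm: (w>>0)&0xff=0x54 → $84

lsli r5, $127; addi r3, $84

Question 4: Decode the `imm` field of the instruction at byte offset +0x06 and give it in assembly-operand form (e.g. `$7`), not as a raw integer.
$42

off 0x06: read f2 2a as big → 0xf22a
  top 5b → 0x1e → addi [RI]
  rd@[10:8]=0x2 ⇒ r2
  imm@[7:0]=0x2a ⇒ $42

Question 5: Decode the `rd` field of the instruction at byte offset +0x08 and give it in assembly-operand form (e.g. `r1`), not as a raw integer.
r4

@+08  big-endian(c4 20) = 0xc420
  opcode bits[15:11]=0x18: add/RR
  rd: (w>>8)&0x7=0x4 → r4
  rs: (w>>5)&0x7=0x1 → r1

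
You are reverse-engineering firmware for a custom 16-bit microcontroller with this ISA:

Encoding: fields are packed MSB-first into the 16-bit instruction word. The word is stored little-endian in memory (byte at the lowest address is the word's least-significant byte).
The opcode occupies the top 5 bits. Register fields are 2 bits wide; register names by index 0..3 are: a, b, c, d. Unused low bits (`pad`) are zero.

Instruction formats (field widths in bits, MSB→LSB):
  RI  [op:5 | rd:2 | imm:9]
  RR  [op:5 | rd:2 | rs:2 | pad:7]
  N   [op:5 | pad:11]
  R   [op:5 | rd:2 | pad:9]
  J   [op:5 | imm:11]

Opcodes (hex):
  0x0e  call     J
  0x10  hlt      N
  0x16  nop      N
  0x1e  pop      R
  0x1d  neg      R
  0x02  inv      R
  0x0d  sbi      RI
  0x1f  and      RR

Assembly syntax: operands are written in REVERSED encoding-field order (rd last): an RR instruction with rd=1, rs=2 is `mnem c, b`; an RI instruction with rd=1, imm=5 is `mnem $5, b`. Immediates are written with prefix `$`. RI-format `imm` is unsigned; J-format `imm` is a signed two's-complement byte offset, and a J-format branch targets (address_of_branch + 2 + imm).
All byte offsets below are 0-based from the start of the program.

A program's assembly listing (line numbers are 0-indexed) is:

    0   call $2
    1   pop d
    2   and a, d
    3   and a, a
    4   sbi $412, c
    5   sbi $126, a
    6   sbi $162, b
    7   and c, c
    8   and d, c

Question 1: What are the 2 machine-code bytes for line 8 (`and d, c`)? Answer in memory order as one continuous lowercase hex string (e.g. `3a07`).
80fd

line 8 (and): pack op=0x1f:5|rd=2:2|rs=3:2|pad=0:7 = 0xfd80; little→ 80 fd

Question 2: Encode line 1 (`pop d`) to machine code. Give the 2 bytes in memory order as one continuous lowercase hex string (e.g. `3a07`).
00f6

1. pop fields op=0x1e:5|rd=3:2|pad=0:9 → word f600h → 00 f6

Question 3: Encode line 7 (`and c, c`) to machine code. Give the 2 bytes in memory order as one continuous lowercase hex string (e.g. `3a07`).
7. and fields op=0x1f:5|rd=2:2|rs=2:2|pad=0:7 → word fd00h → 00 fd

00fd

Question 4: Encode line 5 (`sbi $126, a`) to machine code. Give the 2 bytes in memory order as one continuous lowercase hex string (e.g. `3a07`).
7e68

L5: sbi op=0xd:5|rd=0:2|imm=126:9 ⇒ 0x687e ⇒ little 7e 68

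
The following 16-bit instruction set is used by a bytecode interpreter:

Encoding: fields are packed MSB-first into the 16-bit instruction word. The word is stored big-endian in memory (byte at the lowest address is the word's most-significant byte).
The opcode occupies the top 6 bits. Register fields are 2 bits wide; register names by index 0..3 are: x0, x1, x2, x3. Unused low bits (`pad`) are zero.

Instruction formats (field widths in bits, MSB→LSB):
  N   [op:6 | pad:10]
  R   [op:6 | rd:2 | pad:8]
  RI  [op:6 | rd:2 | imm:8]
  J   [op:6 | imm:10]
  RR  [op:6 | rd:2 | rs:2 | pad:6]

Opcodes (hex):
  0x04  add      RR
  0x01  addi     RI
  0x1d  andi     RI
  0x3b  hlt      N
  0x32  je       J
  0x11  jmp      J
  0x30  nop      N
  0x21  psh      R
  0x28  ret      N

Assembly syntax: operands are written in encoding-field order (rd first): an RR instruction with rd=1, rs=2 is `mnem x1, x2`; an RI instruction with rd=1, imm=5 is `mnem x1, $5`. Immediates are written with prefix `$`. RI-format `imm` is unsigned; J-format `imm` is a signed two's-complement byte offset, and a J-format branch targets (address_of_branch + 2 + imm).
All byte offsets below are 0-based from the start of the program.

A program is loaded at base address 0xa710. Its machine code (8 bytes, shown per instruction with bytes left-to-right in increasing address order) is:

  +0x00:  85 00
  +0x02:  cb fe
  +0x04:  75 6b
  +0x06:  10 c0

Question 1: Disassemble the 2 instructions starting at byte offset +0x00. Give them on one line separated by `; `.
@+00  big-endian(85 00) = 0x8500
  op=0x8500>>10=0x21 ⇒ psh (R)
  [9:8] rd=1 = x1
@+02  big-endian(cb fe) = 0xcbfe
  op=0xcbfe>>10=0x32 ⇒ je (J)
  [9:0] imm=1022 (s10→-2) = $-2

psh x1; je $-2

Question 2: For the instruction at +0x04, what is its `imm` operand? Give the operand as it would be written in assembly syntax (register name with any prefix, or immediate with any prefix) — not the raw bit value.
+0x04: 75 6b ⇒ word 0x756b (big)
  opcode bits[15:10]=0x1d: andi/RI
  [9:8] rd=1 = x1
  [7:0] imm=107 = $107

$107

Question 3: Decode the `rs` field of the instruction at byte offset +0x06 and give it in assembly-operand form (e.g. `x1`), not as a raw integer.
x3

+0x06: 10 c0 ⇒ word 0x10c0 (big)
  top 6b → 0x4 → add [RR]
  rd: (w>>8)&0x3=0x0 → x0
  rs: (w>>6)&0x3=0x3 → x3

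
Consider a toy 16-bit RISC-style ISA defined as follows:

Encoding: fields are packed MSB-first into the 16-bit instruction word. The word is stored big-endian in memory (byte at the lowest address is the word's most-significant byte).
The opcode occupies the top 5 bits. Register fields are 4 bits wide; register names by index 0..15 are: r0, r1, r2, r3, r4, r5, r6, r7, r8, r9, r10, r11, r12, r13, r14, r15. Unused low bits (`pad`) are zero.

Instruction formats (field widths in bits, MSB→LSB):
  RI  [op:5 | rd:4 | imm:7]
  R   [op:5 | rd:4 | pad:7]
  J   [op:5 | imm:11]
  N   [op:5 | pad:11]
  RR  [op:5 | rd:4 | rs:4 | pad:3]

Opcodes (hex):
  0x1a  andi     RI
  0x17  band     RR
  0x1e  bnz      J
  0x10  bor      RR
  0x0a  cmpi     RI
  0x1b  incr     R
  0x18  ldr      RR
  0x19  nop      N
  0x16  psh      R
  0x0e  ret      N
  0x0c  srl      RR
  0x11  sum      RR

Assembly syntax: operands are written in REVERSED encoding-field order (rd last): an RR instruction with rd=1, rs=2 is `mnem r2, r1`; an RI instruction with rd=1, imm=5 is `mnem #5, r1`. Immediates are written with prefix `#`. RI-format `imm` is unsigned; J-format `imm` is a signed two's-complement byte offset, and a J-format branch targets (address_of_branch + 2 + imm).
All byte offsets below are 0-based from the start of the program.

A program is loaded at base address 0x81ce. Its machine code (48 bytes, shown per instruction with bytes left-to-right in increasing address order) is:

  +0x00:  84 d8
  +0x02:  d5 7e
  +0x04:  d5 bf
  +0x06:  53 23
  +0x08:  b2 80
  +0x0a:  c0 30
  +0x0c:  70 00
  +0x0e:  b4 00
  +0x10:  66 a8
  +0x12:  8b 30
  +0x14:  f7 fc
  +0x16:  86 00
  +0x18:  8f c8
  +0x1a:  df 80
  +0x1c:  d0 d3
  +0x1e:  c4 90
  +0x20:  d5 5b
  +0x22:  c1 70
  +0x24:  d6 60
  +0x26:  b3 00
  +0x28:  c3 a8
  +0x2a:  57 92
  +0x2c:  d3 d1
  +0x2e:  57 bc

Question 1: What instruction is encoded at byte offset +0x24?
[24] d6 60 → 0xd660
  top 5b → 0x1a → andi [RI]
  rd: (w>>7)&0xf=0xc → r12
  imm: (w>>0)&0x7f=0x60 → #96

andi #96, r12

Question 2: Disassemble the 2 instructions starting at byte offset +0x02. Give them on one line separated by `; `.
andi #126, r10; andi #63, r11

off 0x02: read d5 7e as big → 0xd57e
  top 5b → 0x1a → andi [RI]
  [10:7] rd=10 = r10
  [6:0] imm=126 = #126
off 0x04: read d5 bf as big → 0xd5bf
  top 5b → 0x1a → andi [RI]
  [10:7] rd=11 = r11
  [6:0] imm=63 = #63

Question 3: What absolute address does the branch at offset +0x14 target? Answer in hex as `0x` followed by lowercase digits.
0x81e0

+0x14: f7 fc ⇒ word 0xf7fc (big)
  opcode bits[15:11]=0x1e: bnz/J
  imm@[10:0]=0x7fc (s11→-4) ⇒ #-4
  target = base 0x81ce + off 0x14 + 2 + imm -4 = 0x81e0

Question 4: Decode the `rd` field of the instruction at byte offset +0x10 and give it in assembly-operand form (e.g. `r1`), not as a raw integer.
r13

[10] 66 a8 → 0x66a8
  op=0x66a8>>11=0xc ⇒ srl (RR)
  rd@[10:7]=0xd ⇒ r13
  rs@[6:3]=0x5 ⇒ r5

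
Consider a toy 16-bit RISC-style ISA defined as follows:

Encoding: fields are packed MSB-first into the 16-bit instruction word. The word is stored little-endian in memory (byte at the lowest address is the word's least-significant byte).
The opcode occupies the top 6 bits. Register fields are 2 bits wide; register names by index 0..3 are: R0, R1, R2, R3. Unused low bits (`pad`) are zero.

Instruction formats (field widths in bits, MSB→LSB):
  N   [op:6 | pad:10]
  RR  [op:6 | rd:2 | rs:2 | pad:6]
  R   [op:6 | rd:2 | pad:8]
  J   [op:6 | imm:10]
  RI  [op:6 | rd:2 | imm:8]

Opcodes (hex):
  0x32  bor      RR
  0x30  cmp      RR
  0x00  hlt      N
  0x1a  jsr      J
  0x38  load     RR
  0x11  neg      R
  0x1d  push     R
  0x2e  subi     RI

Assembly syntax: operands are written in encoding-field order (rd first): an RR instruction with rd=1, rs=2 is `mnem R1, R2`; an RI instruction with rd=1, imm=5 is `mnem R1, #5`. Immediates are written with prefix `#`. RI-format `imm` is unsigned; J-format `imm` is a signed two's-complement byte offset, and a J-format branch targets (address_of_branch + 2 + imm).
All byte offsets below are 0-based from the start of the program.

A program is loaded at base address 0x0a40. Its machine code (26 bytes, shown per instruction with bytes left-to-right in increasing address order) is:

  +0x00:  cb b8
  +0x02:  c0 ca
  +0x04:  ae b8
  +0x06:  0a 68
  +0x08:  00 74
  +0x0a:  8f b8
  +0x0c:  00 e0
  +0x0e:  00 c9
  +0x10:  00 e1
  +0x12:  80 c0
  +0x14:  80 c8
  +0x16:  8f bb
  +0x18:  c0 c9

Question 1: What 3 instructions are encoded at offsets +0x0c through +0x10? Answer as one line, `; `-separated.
@+0c  little-endian(00 e0) = 0xe000
  op=0xe000>>10=0x38 ⇒ load (RR)
  rd@[9:8]=0x0 ⇒ R0
  rs@[7:6]=0x0 ⇒ R0
@+0e  little-endian(00 c9) = 0xc900
  op=0xc900>>10=0x32 ⇒ bor (RR)
  rd@[9:8]=0x1 ⇒ R1
  rs@[7:6]=0x0 ⇒ R0
@+10  little-endian(00 e1) = 0xe100
  op=0xe100>>10=0x38 ⇒ load (RR)
  rd@[9:8]=0x1 ⇒ R1
  rs@[7:6]=0x0 ⇒ R0

load R0, R0; bor R1, R0; load R1, R0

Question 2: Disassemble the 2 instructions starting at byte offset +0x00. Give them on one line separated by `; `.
[00] cb b8 → 0xb8cb
  opcode bits[15:10]=0x2e: subi/RI
  rd: (w>>8)&0x3=0x0 → R0
  imm: (w>>0)&0xff=0xcb → #203
[02] c0 ca → 0xcac0
  opcode bits[15:10]=0x32: bor/RR
  rd: (w>>8)&0x3=0x2 → R2
  rs: (w>>6)&0x3=0x3 → R3

subi R0, #203; bor R2, R3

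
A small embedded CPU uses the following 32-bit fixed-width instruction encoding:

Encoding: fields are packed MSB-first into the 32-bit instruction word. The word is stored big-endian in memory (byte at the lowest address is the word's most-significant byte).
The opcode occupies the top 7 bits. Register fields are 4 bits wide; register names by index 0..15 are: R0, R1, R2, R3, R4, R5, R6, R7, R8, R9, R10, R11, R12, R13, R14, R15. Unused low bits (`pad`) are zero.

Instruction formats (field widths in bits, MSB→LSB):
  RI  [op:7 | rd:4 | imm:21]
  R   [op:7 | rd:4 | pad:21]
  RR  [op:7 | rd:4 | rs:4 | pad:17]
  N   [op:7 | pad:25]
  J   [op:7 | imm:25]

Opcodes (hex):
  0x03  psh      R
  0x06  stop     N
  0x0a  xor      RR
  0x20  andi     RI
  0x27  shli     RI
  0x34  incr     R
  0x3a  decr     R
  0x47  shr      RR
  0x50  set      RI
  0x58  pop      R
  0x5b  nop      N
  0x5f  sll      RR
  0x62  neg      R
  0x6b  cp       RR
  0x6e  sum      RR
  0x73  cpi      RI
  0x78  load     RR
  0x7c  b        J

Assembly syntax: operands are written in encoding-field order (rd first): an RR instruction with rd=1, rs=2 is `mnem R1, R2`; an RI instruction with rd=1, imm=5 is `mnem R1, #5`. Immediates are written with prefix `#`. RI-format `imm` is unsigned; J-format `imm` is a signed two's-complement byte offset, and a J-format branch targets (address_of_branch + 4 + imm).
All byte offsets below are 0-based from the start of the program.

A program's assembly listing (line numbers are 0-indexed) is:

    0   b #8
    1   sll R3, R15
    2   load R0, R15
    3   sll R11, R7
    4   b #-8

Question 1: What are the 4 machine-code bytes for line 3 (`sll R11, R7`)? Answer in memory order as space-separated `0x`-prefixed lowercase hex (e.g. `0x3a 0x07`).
0xbf 0x6e 0x00 0x00

3. sll fields op=0x5f:7|rd=11:4|rs=7:4|pad=0:17 → word bf6e0000h → bf 6e 00 00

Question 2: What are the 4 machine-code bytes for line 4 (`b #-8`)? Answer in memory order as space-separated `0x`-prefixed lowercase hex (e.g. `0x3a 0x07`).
0xf9 0xff 0xff 0xf8

line 4 (b): pack op=0x7c:7|imm=-8:25 = 0xf9fffff8; big→ f9 ff ff f8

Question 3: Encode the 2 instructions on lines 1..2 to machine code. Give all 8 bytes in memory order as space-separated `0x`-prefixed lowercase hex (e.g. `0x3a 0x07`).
0xbe 0x7e 0x00 0x00 0xf0 0x1e 0x00 0x00

L1: sll op=0x5f:7|rd=3:4|rs=15:4|pad=0:17 ⇒ 0xbe7e0000 ⇒ big be 7e 00 00
L2: load op=0x78:7|rd=0:4|rs=15:4|pad=0:17 ⇒ 0xf01e0000 ⇒ big f0 1e 00 00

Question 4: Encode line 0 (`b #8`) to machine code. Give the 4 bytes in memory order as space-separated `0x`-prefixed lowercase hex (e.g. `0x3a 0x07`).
0xf8 0x00 0x00 0x08

0. b fields op=0x7c:7|imm=8:25 → word f8000008h → f8 00 00 08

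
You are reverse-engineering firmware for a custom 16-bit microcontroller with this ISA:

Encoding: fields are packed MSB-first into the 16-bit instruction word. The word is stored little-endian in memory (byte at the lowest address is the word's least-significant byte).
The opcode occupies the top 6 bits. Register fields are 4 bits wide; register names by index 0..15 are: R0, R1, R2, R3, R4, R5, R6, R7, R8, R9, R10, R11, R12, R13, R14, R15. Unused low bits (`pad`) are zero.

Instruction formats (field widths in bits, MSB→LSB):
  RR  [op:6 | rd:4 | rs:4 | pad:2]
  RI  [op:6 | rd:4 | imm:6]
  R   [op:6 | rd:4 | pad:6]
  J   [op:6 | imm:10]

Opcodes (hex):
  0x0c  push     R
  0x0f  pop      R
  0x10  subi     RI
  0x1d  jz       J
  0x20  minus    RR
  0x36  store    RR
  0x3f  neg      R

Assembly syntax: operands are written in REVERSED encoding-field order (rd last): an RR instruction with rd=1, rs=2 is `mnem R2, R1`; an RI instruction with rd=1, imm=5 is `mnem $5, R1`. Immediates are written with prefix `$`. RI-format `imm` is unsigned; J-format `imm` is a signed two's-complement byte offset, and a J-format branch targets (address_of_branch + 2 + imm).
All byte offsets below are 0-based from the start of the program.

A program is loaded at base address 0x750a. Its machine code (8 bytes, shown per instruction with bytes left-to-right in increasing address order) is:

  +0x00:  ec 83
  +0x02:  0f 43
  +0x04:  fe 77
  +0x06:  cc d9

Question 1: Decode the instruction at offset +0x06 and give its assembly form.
store R3, R7

@+06  little-endian(cc d9) = 0xd9cc
  top 6b → 0x36 → store [RR]
  rd@[9:6]=0x7 ⇒ R7
  rs@[5:2]=0x3 ⇒ R3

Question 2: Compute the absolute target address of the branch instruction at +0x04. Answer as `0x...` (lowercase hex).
[04] fe 77 → 0x77fe
  opcode bits[15:10]=0x1d: jz/J
  [9:0] imm=1022 (s10→-2) = $-2
  target = base 0x750a + off 0x04 + 2 + imm -2 = 0x750e

0x750e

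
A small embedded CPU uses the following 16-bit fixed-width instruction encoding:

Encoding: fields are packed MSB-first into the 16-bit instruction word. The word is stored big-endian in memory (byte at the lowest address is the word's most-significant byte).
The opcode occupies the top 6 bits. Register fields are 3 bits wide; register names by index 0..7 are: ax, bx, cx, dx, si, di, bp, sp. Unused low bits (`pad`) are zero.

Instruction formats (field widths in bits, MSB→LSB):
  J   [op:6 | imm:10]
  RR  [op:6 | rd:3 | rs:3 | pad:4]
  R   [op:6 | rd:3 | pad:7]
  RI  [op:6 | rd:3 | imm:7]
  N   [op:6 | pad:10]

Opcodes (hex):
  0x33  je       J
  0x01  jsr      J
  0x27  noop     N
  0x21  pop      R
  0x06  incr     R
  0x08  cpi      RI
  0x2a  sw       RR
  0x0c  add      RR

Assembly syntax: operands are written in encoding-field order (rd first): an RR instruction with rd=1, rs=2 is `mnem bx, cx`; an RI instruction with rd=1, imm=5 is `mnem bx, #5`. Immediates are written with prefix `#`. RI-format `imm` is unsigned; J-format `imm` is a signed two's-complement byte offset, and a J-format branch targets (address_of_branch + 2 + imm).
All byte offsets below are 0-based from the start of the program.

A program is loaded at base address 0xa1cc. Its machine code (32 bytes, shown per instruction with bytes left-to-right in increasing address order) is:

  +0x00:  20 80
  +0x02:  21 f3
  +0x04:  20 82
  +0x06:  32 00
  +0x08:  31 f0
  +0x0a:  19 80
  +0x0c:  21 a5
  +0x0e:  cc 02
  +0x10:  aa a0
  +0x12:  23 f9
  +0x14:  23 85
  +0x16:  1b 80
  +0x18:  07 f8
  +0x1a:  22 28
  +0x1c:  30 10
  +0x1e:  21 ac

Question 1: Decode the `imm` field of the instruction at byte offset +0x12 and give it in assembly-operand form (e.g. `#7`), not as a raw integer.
off 0x12: read 23 f9 as big → 0x23f9
  opcode bits[15:10]=0x8: cpi/RI
  rd@[9:7]=0x7 ⇒ sp
  imm@[6:0]=0x79 ⇒ #121

#121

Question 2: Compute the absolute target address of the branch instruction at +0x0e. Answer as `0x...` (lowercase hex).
off 0x0e: read cc 02 as big → 0xcc02
  op=0xcc02>>10=0x33 ⇒ je (J)
  imm: (w>>0)&0x3ff=0x2 → #2
  target = base 0xa1cc + off 0x0e + 2 + imm 2 = 0xa1de

0xa1de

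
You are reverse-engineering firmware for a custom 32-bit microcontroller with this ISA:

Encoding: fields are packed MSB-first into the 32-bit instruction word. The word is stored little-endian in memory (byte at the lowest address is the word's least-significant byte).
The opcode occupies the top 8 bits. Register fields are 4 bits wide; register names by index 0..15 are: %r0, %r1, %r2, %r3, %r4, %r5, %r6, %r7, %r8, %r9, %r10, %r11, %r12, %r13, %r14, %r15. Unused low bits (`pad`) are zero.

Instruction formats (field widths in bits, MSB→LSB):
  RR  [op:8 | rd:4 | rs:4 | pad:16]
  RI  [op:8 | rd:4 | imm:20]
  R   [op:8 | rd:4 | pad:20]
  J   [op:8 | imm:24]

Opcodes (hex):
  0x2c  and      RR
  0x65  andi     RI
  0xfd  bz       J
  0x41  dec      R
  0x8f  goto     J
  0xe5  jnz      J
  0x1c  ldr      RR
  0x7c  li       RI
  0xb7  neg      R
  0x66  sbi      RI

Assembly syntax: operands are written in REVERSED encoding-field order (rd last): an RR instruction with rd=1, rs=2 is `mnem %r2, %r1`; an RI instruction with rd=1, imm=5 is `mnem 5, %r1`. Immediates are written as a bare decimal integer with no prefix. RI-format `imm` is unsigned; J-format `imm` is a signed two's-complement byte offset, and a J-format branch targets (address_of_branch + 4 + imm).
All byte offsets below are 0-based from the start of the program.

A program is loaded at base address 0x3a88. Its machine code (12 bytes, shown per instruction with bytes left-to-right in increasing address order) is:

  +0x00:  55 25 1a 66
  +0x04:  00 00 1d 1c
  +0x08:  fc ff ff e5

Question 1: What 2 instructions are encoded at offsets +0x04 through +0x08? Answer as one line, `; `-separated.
[04] 00 00 1d 1c → 0x1c1d0000
  opcode bits[31:24]=0x1c: ldr/RR
  rd: (w>>20)&0xf=0x1 → %r1
  rs: (w>>16)&0xf=0xd → %r13
[08] fc ff ff e5 → 0xe5fffffc
  opcode bits[31:24]=0xe5: jnz/J
  imm: (w>>0)&0xffffff=0xfffffc (s24→-4) → -4

ldr %r13, %r1; jnz -4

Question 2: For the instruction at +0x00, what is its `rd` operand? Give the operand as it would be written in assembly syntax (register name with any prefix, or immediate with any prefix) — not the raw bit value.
%r1

@+00  little-endian(55 25 1a 66) = 0x661a2555
  opcode bits[31:24]=0x66: sbi/RI
  [23:20] rd=1 = %r1
  [19:0] imm=664917 = 664917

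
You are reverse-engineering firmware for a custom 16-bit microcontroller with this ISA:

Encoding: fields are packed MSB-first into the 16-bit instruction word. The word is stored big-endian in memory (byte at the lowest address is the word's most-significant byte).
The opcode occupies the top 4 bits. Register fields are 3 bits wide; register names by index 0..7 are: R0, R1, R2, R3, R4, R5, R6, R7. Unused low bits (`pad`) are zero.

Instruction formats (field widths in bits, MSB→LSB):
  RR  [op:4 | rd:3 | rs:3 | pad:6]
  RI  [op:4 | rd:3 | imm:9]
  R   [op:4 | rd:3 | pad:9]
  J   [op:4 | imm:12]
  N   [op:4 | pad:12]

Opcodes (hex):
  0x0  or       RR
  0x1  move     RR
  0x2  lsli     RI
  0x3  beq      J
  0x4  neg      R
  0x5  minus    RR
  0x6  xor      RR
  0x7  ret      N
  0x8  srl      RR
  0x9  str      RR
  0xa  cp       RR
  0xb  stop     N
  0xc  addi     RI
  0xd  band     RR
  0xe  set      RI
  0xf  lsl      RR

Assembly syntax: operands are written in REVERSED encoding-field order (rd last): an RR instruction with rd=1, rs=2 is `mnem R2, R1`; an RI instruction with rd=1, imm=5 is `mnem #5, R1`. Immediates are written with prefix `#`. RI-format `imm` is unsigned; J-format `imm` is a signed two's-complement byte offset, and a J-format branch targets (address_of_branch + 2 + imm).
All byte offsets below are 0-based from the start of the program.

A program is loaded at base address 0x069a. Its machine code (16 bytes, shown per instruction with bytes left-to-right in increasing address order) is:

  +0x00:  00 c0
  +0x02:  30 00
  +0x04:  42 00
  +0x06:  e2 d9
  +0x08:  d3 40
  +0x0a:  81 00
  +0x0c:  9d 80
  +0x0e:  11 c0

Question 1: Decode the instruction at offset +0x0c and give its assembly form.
str R6, R6

+0x0c: 9d 80 ⇒ word 0x9d80 (big)
  op=0x9d80>>12=0x9 ⇒ str (RR)
  rd@[11:9]=0x6 ⇒ R6
  rs@[8:6]=0x6 ⇒ R6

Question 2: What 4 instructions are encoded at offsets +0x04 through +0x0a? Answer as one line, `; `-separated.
neg R1; set #217, R1; band R5, R1; srl R4, R0

+0x04: 42 00 ⇒ word 0x4200 (big)
  opcode bits[15:12]=0x4: neg/R
  [11:9] rd=1 = R1
+0x06: e2 d9 ⇒ word 0xe2d9 (big)
  opcode bits[15:12]=0xe: set/RI
  [11:9] rd=1 = R1
  [8:0] imm=217 = #217
+0x08: d3 40 ⇒ word 0xd340 (big)
  opcode bits[15:12]=0xd: band/RR
  [11:9] rd=1 = R1
  [8:6] rs=5 = R5
+0x0a: 81 00 ⇒ word 0x8100 (big)
  opcode bits[15:12]=0x8: srl/RR
  [11:9] rd=0 = R0
  [8:6] rs=4 = R4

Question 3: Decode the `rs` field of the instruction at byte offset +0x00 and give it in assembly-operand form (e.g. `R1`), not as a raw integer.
off 0x00: read 00 c0 as big → 0x00c0
  top 4b → 0x0 → or [RR]
  [11:9] rd=0 = R0
  [8:6] rs=3 = R3

R3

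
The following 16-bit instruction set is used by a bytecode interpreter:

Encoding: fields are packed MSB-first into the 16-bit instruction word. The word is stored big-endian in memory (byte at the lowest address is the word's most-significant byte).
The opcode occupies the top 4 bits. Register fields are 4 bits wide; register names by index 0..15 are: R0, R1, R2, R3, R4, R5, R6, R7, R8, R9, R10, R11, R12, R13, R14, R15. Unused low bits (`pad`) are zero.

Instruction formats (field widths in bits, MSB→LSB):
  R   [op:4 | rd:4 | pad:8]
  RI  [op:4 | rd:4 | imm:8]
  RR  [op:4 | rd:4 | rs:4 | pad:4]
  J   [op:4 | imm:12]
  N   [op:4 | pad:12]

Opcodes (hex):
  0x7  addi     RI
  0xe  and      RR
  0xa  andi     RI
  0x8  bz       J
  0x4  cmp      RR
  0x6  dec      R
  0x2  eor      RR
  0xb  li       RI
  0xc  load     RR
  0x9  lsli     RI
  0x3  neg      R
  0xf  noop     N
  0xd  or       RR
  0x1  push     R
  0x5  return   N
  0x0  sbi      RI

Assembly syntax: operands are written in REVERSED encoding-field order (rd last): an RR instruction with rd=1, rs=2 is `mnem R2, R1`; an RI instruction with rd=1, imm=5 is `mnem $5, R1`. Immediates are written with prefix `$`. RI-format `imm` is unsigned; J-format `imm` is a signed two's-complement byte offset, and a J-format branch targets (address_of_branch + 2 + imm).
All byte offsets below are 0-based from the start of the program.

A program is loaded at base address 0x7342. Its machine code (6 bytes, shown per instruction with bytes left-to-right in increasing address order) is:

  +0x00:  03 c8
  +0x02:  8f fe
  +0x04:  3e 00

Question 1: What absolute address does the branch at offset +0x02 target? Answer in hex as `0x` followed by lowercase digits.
off 0x02: read 8f fe as big → 0x8ffe
  top 4b → 0x8 → bz [J]
  imm@[11:0]=0xffe (s12→-2) ⇒ $-2
  target = base 0x7342 + off 0x02 + 2 + imm -2 = 0x7344

0x7344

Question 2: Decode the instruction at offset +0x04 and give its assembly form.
off 0x04: read 3e 00 as big → 0x3e00
  op=0x3e00>>12=0x3 ⇒ neg (R)
  [11:8] rd=14 = R14

neg R14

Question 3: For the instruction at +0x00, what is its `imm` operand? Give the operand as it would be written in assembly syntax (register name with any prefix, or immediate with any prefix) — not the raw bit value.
$200

[00] 03 c8 → 0x03c8
  op=0x03c8>>12=0x0 ⇒ sbi (RI)
  [11:8] rd=3 = R3
  [7:0] imm=200 = $200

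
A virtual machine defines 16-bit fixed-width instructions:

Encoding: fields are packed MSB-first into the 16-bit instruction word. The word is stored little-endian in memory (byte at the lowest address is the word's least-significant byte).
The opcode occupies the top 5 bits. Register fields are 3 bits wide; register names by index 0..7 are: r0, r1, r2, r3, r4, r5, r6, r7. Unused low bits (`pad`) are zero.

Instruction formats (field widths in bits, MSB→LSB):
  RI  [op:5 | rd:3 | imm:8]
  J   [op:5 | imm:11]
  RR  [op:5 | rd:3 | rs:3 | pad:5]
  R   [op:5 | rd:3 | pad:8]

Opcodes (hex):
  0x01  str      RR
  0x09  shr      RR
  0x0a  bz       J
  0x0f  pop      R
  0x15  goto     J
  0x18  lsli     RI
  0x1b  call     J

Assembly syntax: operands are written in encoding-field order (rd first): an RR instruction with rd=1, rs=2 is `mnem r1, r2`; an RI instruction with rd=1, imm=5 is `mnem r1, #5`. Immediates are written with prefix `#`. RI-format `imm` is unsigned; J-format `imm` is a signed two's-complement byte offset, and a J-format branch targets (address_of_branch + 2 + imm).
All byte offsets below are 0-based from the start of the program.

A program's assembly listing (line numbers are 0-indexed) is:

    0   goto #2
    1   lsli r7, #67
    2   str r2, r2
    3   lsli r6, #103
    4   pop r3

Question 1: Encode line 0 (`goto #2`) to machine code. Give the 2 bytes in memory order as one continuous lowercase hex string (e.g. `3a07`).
line 0 (goto): pack op=0x15:5|imm=2:11 = 0xa802; little→ 02 a8

02a8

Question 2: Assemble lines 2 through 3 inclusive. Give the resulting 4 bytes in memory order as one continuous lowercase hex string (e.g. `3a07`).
400a67c6

2. str fields op=0x1:5|rd=2:3|rs=2:3|pad=0:5 → word 0a40h → 40 0a
3. lsli fields op=0x18:5|rd=6:3|imm=103:8 → word c667h → 67 c6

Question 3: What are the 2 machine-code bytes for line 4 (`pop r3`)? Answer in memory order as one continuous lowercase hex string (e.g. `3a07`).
007b

L4: pop op=0xf:5|rd=3:3|pad=0:8 ⇒ 0x7b00 ⇒ little 00 7b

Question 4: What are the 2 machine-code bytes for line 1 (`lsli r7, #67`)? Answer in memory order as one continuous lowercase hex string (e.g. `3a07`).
1. lsli fields op=0x18:5|rd=7:3|imm=67:8 → word c743h → 43 c7

43c7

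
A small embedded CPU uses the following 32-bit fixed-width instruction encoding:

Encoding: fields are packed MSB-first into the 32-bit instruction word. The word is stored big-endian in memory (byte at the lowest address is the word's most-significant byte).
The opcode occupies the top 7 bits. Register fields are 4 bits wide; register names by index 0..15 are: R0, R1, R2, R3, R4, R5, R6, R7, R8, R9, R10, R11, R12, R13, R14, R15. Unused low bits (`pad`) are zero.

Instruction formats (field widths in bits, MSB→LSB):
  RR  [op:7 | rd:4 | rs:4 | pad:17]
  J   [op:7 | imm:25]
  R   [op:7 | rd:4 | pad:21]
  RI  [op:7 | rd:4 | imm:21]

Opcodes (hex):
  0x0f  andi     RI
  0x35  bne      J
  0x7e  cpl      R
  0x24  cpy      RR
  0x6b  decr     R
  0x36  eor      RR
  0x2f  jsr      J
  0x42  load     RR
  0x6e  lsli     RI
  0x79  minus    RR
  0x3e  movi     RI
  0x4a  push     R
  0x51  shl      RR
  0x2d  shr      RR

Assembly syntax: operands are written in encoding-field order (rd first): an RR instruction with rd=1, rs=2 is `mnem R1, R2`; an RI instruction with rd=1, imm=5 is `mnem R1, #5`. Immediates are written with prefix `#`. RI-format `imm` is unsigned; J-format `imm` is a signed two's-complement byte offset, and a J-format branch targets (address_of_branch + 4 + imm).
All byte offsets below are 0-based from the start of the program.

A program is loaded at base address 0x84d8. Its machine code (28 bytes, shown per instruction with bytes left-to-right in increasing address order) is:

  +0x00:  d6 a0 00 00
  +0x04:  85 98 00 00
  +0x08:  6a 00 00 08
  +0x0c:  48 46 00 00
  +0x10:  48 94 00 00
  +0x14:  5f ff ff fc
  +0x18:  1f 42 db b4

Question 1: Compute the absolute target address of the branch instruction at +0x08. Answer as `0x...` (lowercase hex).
off 0x08: read 6a 00 00 08 as big → 0x6a000008
  op=0x6a000008>>25=0x35 ⇒ bne (J)
  [24:0] imm=8 = #8
  target = base 0x84d8 + off 0x08 + 4 + imm 8 = 0x84ec

0x84ec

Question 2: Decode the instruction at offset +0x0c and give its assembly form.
[0c] 48 46 00 00 → 0x48460000
  op=0x48460000>>25=0x24 ⇒ cpy (RR)
  [24:21] rd=2 = R2
  [20:17] rs=3 = R3

cpy R2, R3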